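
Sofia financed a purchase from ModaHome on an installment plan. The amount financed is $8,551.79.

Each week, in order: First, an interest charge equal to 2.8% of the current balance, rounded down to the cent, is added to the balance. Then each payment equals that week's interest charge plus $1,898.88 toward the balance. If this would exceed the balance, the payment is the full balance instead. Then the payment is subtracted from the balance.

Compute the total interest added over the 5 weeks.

$665.55

# | Opening | Interest | Payment | End bal
1 | $8,551.79 | $239.45 | $2,138.33 | $6,652.91
2 | $6,652.91 | $186.28 | $2,085.16 | $4,754.03
3 | $4,754.03 | $133.11 | $2,031.99 | $2,855.15
4 | $2,855.15 | $79.94 | $1,978.82 | $956.27
5 | $956.27 | $26.77 | $983.04 | $0.00
Total interest: $239.45 + $186.28 + $133.11 + $79.94 + $26.77 = $665.55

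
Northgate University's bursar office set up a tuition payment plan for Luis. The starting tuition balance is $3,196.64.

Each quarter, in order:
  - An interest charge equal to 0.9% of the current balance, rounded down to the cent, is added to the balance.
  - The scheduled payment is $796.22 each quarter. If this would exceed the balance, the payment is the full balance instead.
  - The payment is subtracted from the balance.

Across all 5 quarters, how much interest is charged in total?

# | Opening | Interest | Payment | End bal
1 | $3,196.64 | $28.76 | $796.22 | $2,429.18
2 | $2,429.18 | $21.86 | $796.22 | $1,654.82
3 | $1,654.82 | $14.89 | $796.22 | $873.49
4 | $873.49 | $7.86 | $796.22 | $85.13
5 | $85.13 | $0.76 | $85.89 | $0.00
Total interest: $28.76 + $21.86 + $14.89 + $7.86 + $0.76 = $74.13

$74.13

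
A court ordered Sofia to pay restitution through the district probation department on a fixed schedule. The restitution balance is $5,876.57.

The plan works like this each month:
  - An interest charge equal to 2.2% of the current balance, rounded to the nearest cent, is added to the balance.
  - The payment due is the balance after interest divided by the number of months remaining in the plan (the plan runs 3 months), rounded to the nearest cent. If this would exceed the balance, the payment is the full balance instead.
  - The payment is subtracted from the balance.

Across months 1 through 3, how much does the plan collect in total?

$6,138.95

# | Opening | Interest | Payment | End bal
1 | $5,876.57 | $129.28 | $2,001.95 | $4,003.90
2 | $4,003.90 | $88.09 | $2,046.00 | $2,045.99
3 | $2,045.99 | $45.01 | $2,091.00 | $0.00
Total paid: $6,138.95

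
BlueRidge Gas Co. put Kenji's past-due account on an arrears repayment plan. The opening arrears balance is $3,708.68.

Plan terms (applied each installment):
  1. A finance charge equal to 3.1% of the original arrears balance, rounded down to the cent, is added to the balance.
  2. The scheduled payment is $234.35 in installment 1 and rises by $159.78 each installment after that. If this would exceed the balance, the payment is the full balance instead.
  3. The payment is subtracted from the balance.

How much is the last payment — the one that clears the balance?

$710.60

Installment 1: opening $3,708.68; interest $114.96 → $3,823.64; payment $234.35; balance $3,589.29
Installment 2: opening $3,589.29; interest $114.96 → $3,704.25; payment $394.13; balance $3,310.12
Installment 3: opening $3,310.12; interest $114.96 → $3,425.08; payment $553.91; balance $2,871.17
Installment 4: opening $2,871.17; interest $114.96 → $2,986.13; payment $713.69; balance $2,272.44
Installment 5: opening $2,272.44; interest $114.96 → $2,387.40; payment $873.47; balance $1,513.93
Installment 6: opening $1,513.93; interest $114.96 → $1,628.89; payment $1,033.25; balance $595.64
Installment 7: opening $595.64; interest $114.96 → $710.60; payment $710.60; balance $0.00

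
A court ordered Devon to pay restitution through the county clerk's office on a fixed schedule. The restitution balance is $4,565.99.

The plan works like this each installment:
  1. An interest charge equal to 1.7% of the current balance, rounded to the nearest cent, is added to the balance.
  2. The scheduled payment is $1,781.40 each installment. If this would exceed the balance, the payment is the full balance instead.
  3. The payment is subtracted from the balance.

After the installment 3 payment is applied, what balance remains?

Installment 1: $4,565.99 +$77.62 interest = $4,643.61; pay $1,781.40 → $2,862.21
Installment 2: $2,862.21 +$48.66 interest = $2,910.87; pay $1,781.40 → $1,129.47
Installment 3: $1,129.47 +$19.20 interest = $1,148.67; pay $1,148.67 → $0.00

$0.00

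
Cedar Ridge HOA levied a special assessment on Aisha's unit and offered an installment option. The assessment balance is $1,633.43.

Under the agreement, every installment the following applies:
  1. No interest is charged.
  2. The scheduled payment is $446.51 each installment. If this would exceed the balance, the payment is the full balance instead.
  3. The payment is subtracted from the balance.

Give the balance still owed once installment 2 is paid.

$740.41

# | Opening | Payment | End bal
1 | $1,633.43 | $446.51 | $1,186.92
2 | $1,186.92 | $446.51 | $740.41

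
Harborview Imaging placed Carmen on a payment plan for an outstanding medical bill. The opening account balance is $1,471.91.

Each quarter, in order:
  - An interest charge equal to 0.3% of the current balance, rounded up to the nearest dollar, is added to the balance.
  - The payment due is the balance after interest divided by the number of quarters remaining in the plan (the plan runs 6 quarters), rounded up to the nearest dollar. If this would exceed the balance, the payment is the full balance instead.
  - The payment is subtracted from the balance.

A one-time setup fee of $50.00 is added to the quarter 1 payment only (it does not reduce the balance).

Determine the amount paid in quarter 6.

Quarter 1: opening $1,471.91; interest $5.00 → $1,476.91; payment $247.00 (+ $50.00 fee); balance $1,229.91
Quarter 2: opening $1,229.91; interest $4.00 → $1,233.91; payment $247.00; balance $986.91
Quarter 3: opening $986.91; interest $3.00 → $989.91; payment $248.00; balance $741.91
Quarter 4: opening $741.91; interest $3.00 → $744.91; payment $249.00; balance $495.91
Quarter 5: opening $495.91; interest $2.00 → $497.91; payment $249.00; balance $248.91
Quarter 6: opening $248.91; interest $1.00 → $249.91; payment $249.91; balance $0.00

$249.91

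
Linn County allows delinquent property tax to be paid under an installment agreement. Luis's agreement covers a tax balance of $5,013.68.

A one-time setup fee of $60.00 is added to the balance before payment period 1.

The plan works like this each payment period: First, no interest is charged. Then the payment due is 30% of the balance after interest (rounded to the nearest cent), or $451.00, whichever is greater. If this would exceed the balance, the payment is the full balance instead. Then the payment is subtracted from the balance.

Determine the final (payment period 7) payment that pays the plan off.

# | Opening | Payment | End bal
1 | $5,073.68 | $1,522.10 | $3,551.58
2 | $3,551.58 | $1,065.47 | $2,486.11
3 | $2,486.11 | $745.83 | $1,740.28
4 | $1,740.28 | $522.08 | $1,218.20
5 | $1,218.20 | $451.00 | $767.20
6 | $767.20 | $451.00 | $316.20
7 | $316.20 | $316.20 | $0.00

$316.20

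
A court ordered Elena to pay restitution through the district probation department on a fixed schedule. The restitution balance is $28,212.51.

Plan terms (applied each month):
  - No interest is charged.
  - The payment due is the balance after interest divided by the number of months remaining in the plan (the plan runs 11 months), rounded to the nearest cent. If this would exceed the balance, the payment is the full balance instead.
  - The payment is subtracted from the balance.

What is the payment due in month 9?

$2,564.77

Month 1: opening $28,212.51; payment $2,564.77; balance $25,647.74
Month 2: opening $25,647.74; payment $2,564.77; balance $23,082.97
Month 3: opening $23,082.97; payment $2,564.77; balance $20,518.20
Month 4: opening $20,518.20; payment $2,564.78; balance $17,953.42
Month 5: opening $17,953.42; payment $2,564.77; balance $15,388.65
Month 6: opening $15,388.65; payment $2,564.78; balance $12,823.87
Month 7: opening $12,823.87; payment $2,564.77; balance $10,259.10
Month 8: opening $10,259.10; payment $2,564.78; balance $7,694.32
Month 9: opening $7,694.32; payment $2,564.77; balance $5,129.55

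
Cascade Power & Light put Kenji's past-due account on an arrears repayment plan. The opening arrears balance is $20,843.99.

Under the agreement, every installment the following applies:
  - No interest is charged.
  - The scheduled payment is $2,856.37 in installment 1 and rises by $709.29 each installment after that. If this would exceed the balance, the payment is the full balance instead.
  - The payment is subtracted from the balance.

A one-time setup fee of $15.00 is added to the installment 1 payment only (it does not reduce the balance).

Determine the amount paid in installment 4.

# | Opening | Payment | Fee | End bal
1 | $20,843.99 | $2,856.37 | $15.00 | $17,987.62
2 | $17,987.62 | $3,565.66 | — | $14,421.96
3 | $14,421.96 | $4,274.95 | — | $10,147.01
4 | $10,147.01 | $4,984.24 | — | $5,162.77

$4,984.24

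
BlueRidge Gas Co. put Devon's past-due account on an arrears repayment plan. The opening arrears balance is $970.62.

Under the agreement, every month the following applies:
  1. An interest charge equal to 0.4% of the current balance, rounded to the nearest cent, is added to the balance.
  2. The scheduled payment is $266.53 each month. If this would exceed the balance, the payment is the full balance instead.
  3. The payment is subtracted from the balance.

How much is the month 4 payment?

# | Opening | Interest | Payment | End bal
1 | $970.62 | $3.88 | $266.53 | $707.97
2 | $707.97 | $2.83 | $266.53 | $444.27
3 | $444.27 | $1.78 | $266.53 | $179.52
4 | $179.52 | $0.72 | $180.24 | $0.00

$180.24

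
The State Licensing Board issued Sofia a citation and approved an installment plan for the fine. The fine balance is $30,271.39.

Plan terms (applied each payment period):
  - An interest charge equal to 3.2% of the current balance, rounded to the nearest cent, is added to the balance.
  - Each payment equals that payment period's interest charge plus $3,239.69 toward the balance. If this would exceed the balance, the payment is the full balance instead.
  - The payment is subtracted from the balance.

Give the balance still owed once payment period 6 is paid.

$10,833.25

Payment period 1: $30,271.39 +$968.68 interest = $31,240.07; pay $4,208.37 → $27,031.70
Payment period 2: $27,031.70 +$865.01 interest = $27,896.71; pay $4,104.70 → $23,792.01
Payment period 3: $23,792.01 +$761.34 interest = $24,553.35; pay $4,001.03 → $20,552.32
Payment period 4: $20,552.32 +$657.67 interest = $21,209.99; pay $3,897.36 → $17,312.63
Payment period 5: $17,312.63 +$554.00 interest = $17,866.63; pay $3,793.69 → $14,072.94
Payment period 6: $14,072.94 +$450.33 interest = $14,523.27; pay $3,690.02 → $10,833.25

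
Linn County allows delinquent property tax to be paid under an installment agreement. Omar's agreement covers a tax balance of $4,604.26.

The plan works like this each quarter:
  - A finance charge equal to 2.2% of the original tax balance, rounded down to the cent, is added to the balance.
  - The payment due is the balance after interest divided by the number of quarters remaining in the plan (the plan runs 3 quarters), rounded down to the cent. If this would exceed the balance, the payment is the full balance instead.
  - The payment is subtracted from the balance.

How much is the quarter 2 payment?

$1,619.16

Quarter 1: opening $4,604.26; interest $101.29 → $4,705.55; payment $1,568.51; balance $3,137.04
Quarter 2: opening $3,137.04; interest $101.29 → $3,238.33; payment $1,619.16; balance $1,619.17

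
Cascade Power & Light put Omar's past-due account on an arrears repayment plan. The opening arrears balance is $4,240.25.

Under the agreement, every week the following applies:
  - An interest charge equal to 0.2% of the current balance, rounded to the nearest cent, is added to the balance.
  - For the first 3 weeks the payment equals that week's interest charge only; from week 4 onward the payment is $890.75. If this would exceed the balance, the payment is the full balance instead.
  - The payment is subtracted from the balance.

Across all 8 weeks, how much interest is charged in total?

# | Opening | Interest | Payment | End bal
1 | $4,240.25 | $8.48 | $8.48 | $4,240.25
2 | $4,240.25 | $8.48 | $8.48 | $4,240.25
3 | $4,240.25 | $8.48 | $8.48 | $4,240.25
4 | $4,240.25 | $8.48 | $890.75 | $3,357.98
5 | $3,357.98 | $6.72 | $890.75 | $2,473.95
6 | $2,473.95 | $4.95 | $890.75 | $1,588.15
7 | $1,588.15 | $3.18 | $890.75 | $700.58
8 | $700.58 | $1.40 | $701.98 | $0.00
Total interest: $8.48 + $8.48 + $8.48 + $8.48 + $6.72 + $4.95 + $3.18 + $1.40 = $50.17

$50.17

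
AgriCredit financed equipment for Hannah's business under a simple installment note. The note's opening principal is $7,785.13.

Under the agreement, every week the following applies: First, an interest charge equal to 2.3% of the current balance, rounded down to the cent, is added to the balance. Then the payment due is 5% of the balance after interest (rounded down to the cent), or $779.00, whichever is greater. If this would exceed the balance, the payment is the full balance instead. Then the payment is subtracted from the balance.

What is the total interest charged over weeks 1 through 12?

$1,164.34

Week 1: opening $7,785.13; interest $179.05 → $7,964.18; payment $779.00; balance $7,185.18
Week 2: opening $7,185.18; interest $165.25 → $7,350.43; payment $779.00; balance $6,571.43
Week 3: opening $6,571.43; interest $151.14 → $6,722.57; payment $779.00; balance $5,943.57
Week 4: opening $5,943.57; interest $136.70 → $6,080.27; payment $779.00; balance $5,301.27
Week 5: opening $5,301.27; interest $121.92 → $5,423.19; payment $779.00; balance $4,644.19
Week 6: opening $4,644.19; interest $106.81 → $4,751.00; payment $779.00; balance $3,972.00
Week 7: opening $3,972.00; interest $91.35 → $4,063.35; payment $779.00; balance $3,284.35
Week 8: opening $3,284.35; interest $75.54 → $3,359.89; payment $779.00; balance $2,580.89
Week 9: opening $2,580.89; interest $59.36 → $2,640.25; payment $779.00; balance $1,861.25
Week 10: opening $1,861.25; interest $42.80 → $1,904.05; payment $779.00; balance $1,125.05
Week 11: opening $1,125.05; interest $25.87 → $1,150.92; payment $779.00; balance $371.92
Week 12: opening $371.92; interest $8.55 → $380.47; payment $380.47; balance $0.00
Total interest: $179.05 + $165.25 + $151.14 + $136.70 + $121.92 + $106.81 + $91.35 + $75.54 + $59.36 + $42.80 + $25.87 + $8.55 = $1,164.34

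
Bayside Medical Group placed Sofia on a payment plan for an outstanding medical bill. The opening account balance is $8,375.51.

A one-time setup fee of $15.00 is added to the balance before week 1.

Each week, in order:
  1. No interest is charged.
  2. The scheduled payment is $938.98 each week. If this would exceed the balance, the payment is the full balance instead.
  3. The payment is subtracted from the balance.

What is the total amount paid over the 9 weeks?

$8,390.51

# | Opening | Payment | End bal
1 | $8,390.51 | $938.98 | $7,451.53
2 | $7,451.53 | $938.98 | $6,512.55
3 | $6,512.55 | $938.98 | $5,573.57
4 | $5,573.57 | $938.98 | $4,634.59
5 | $4,634.59 | $938.98 | $3,695.61
6 | $3,695.61 | $938.98 | $2,756.63
7 | $2,756.63 | $938.98 | $1,817.65
8 | $1,817.65 | $938.98 | $878.67
9 | $878.67 | $878.67 | $0.00
Total paid: $8,390.51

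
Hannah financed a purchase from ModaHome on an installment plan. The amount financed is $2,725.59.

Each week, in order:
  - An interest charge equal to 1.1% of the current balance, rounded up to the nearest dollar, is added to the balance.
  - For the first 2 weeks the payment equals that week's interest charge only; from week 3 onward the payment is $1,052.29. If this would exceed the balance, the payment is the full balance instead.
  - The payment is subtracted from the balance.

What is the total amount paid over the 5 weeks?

$2,842.59

Week 1: opening $2,725.59; interest $30.00 → $2,755.59; payment $30.00; balance $2,725.59
Week 2: opening $2,725.59; interest $30.00 → $2,755.59; payment $30.00; balance $2,725.59
Week 3: opening $2,725.59; interest $30.00 → $2,755.59; payment $1,052.29; balance $1,703.30
Week 4: opening $1,703.30; interest $19.00 → $1,722.30; payment $1,052.29; balance $670.01
Week 5: opening $670.01; interest $8.00 → $678.01; payment $678.01; balance $0.00
Total paid: $2,842.59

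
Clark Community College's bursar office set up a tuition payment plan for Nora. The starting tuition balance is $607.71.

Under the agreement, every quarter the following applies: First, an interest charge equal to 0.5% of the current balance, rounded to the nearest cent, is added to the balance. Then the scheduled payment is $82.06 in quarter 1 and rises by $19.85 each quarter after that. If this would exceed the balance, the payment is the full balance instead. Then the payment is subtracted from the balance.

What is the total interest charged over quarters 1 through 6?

$10.28

# | Opening | Interest | Payment | End bal
1 | $607.71 | $3.04 | $82.06 | $528.69
2 | $528.69 | $2.64 | $101.91 | $429.42
3 | $429.42 | $2.15 | $121.76 | $309.81
4 | $309.81 | $1.55 | $141.61 | $169.75
5 | $169.75 | $0.85 | $161.46 | $9.14
6 | $9.14 | $0.05 | $9.19 | $0.00
Total interest: $3.04 + $2.64 + $2.15 + $1.55 + $0.85 + $0.05 = $10.28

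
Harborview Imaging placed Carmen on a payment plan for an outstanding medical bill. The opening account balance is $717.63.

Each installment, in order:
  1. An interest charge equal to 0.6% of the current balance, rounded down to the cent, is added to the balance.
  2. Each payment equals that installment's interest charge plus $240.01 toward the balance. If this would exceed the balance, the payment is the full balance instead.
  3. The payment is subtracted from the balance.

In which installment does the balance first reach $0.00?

# | Opening | Interest | Payment | End bal
1 | $717.63 | $4.30 | $244.31 | $477.62
2 | $477.62 | $2.86 | $242.87 | $237.61
3 | $237.61 | $1.42 | $239.03 | $0.00
Balance reaches $0.00 in installment 3.

3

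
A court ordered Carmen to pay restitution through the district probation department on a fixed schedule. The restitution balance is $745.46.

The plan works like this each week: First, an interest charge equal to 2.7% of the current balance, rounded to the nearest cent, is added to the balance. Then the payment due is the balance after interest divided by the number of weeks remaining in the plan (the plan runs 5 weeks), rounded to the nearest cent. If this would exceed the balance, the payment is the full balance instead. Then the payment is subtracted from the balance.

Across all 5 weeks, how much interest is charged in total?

Week 1: opening $745.46; interest $20.13 → $765.59; payment $153.12; balance $612.47
Week 2: opening $612.47; interest $16.54 → $629.01; payment $157.25; balance $471.76
Week 3: opening $471.76; interest $12.74 → $484.50; payment $161.50; balance $323.00
Week 4: opening $323.00; interest $8.72 → $331.72; payment $165.86; balance $165.86
Week 5: opening $165.86; interest $4.48 → $170.34; payment $170.34; balance $0.00
Total interest: $20.13 + $16.54 + $12.74 + $8.72 + $4.48 = $62.61

$62.61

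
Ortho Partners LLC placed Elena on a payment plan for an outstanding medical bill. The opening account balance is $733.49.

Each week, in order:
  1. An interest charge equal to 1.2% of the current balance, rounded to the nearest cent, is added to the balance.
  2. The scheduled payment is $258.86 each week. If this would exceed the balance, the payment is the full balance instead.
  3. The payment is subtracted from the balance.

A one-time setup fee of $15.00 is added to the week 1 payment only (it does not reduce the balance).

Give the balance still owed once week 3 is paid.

# | Opening | Interest | Payment | Fee | End bal
1 | $733.49 | $8.80 | $258.86 | $15.00 | $483.43
2 | $483.43 | $5.80 | $258.86 | — | $230.37
3 | $230.37 | $2.76 | $233.13 | — | $0.00

$0.00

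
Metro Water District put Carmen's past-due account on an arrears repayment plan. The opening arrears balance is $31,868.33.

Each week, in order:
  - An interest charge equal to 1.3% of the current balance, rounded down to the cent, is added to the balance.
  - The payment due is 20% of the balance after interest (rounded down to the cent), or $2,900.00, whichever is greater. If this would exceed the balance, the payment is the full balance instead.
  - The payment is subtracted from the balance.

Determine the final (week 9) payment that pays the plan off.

# | Opening | Interest | Payment | End bal
1 | $31,868.33 | $414.28 | $6,456.52 | $25,826.09
2 | $25,826.09 | $335.73 | $5,232.36 | $20,929.46
3 | $20,929.46 | $272.08 | $4,240.30 | $16,961.24
4 | $16,961.24 | $220.49 | $3,436.34 | $13,745.39
5 | $13,745.39 | $178.69 | $2,900.00 | $11,024.08
6 | $11,024.08 | $143.31 | $2,900.00 | $8,267.39
7 | $8,267.39 | $107.47 | $2,900.00 | $5,474.86
8 | $5,474.86 | $71.17 | $2,900.00 | $2,646.03
9 | $2,646.03 | $34.39 | $2,680.42 | $0.00

$2,680.42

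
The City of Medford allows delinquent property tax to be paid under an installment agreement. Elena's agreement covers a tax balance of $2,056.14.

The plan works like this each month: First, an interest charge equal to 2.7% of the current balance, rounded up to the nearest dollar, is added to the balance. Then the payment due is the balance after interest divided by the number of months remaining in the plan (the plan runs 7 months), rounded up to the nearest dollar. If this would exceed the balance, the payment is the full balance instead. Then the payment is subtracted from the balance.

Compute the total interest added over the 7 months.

Month 1: opening $2,056.14; interest $56.00 → $2,112.14; payment $302.00; balance $1,810.14
Month 2: opening $1,810.14; interest $49.00 → $1,859.14; payment $310.00; balance $1,549.14
Month 3: opening $1,549.14; interest $42.00 → $1,591.14; payment $319.00; balance $1,272.14
Month 4: opening $1,272.14; interest $35.00 → $1,307.14; payment $327.00; balance $980.14
Month 5: opening $980.14; interest $27.00 → $1,007.14; payment $336.00; balance $671.14
Month 6: opening $671.14; interest $19.00 → $690.14; payment $346.00; balance $344.14
Month 7: opening $344.14; interest $10.00 → $354.14; payment $354.14; balance $0.00
Total interest: $56.00 + $49.00 + $42.00 + $35.00 + $27.00 + $19.00 + $10.00 = $238.00

$238.00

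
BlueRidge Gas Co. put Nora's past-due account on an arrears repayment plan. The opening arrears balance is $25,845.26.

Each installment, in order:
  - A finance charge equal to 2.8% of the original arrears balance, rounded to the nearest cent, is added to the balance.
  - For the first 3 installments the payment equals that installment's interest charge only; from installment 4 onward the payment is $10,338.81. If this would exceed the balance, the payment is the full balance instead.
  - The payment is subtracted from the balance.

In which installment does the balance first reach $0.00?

6

Installment 1: opening $25,845.26; interest $723.67 → $26,568.93; payment $723.67; balance $25,845.26
Installment 2: opening $25,845.26; interest $723.67 → $26,568.93; payment $723.67; balance $25,845.26
Installment 3: opening $25,845.26; interest $723.67 → $26,568.93; payment $723.67; balance $25,845.26
Installment 4: opening $25,845.26; interest $723.67 → $26,568.93; payment $10,338.81; balance $16,230.12
Installment 5: opening $16,230.12; interest $723.67 → $16,953.79; payment $10,338.81; balance $6,614.98
Installment 6: opening $6,614.98; interest $723.67 → $7,338.65; payment $7,338.65; balance $0.00
Balance reaches $0.00 in installment 6.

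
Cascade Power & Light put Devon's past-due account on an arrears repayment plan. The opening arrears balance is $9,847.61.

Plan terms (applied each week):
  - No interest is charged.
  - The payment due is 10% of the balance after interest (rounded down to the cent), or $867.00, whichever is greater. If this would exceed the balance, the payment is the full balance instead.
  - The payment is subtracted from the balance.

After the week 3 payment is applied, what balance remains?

Week 1: opening $9,847.61; payment $984.76; balance $8,862.85
Week 2: opening $8,862.85; payment $886.28; balance $7,976.57
Week 3: opening $7,976.57; payment $867.00; balance $7,109.57

$7,109.57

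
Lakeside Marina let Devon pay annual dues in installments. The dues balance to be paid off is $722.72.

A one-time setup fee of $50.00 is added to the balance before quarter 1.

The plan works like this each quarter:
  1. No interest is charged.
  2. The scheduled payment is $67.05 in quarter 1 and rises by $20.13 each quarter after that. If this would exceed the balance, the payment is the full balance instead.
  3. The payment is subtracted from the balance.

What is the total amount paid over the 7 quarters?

$772.72

Quarter 1: opening $772.72; payment $67.05; balance $705.67
Quarter 2: opening $705.67; payment $87.18; balance $618.49
Quarter 3: opening $618.49; payment $107.31; balance $511.18
Quarter 4: opening $511.18; payment $127.44; balance $383.74
Quarter 5: opening $383.74; payment $147.57; balance $236.17
Quarter 6: opening $236.17; payment $167.70; balance $68.47
Quarter 7: opening $68.47; payment $68.47; balance $0.00
Total paid: $772.72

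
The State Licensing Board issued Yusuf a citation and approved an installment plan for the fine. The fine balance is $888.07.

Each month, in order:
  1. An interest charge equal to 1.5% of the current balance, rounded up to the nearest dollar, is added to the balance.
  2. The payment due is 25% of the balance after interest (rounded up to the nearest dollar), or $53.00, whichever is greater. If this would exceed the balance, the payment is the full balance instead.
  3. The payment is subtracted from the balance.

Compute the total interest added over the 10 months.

$56.00

Month 1: opening $888.07; interest $14.00 → $902.07; payment $226.00; balance $676.07
Month 2: opening $676.07; interest $11.00 → $687.07; payment $172.00; balance $515.07
Month 3: opening $515.07; interest $8.00 → $523.07; payment $131.00; balance $392.07
Month 4: opening $392.07; interest $6.00 → $398.07; payment $100.00; balance $298.07
Month 5: opening $298.07; interest $5.00 → $303.07; payment $76.00; balance $227.07
Month 6: opening $227.07; interest $4.00 → $231.07; payment $58.00; balance $173.07
Month 7: opening $173.07; interest $3.00 → $176.07; payment $53.00; balance $123.07
Month 8: opening $123.07; interest $2.00 → $125.07; payment $53.00; balance $72.07
Month 9: opening $72.07; interest $2.00 → $74.07; payment $53.00; balance $21.07
Month 10: opening $21.07; interest $1.00 → $22.07; payment $22.07; balance $0.00
Total interest: $14.00 + $11.00 + $8.00 + $6.00 + $5.00 + $4.00 + $3.00 + $2.00 + $2.00 + $1.00 = $56.00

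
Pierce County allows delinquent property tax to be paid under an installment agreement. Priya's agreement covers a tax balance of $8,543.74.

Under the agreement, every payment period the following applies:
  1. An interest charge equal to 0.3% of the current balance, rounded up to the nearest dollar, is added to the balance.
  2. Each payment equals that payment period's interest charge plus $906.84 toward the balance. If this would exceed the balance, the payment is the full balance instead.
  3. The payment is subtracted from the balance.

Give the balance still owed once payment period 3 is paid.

$5,823.22

Payment period 1: $8,543.74 +$26.00 interest = $8,569.74; pay $932.84 → $7,636.90
Payment period 2: $7,636.90 +$23.00 interest = $7,659.90; pay $929.84 → $6,730.06
Payment period 3: $6,730.06 +$21.00 interest = $6,751.06; pay $927.84 → $5,823.22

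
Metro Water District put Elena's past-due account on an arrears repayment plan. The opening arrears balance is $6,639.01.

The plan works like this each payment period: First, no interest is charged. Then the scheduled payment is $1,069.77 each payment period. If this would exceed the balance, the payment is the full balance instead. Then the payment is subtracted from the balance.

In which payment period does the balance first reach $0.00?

Payment period 1: opening $6,639.01; payment $1,069.77; balance $5,569.24
Payment period 2: opening $5,569.24; payment $1,069.77; balance $4,499.47
Payment period 3: opening $4,499.47; payment $1,069.77; balance $3,429.70
Payment period 4: opening $3,429.70; payment $1,069.77; balance $2,359.93
Payment period 5: opening $2,359.93; payment $1,069.77; balance $1,290.16
Payment period 6: opening $1,290.16; payment $1,069.77; balance $220.39
Payment period 7: opening $220.39; payment $220.39; balance $0.00
Balance reaches $0.00 in payment period 7.

7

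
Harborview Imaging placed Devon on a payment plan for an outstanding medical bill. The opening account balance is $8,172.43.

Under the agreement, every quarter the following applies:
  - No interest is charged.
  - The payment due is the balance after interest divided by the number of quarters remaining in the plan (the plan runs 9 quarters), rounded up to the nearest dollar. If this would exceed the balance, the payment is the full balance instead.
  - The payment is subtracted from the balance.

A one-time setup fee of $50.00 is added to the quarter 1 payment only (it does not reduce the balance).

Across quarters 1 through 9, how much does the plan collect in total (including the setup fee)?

$8,222.43

Quarter 1: $8,172.43 − $909.00 (+ $50.00 fee) → $7,263.43
Quarter 2: $7,263.43 − $908.00 → $6,355.43
Quarter 3: $6,355.43 − $908.00 → $5,447.43
Quarter 4: $5,447.43 − $908.00 → $4,539.43
Quarter 5: $4,539.43 − $908.00 → $3,631.43
Quarter 6: $3,631.43 − $908.00 → $2,723.43
Quarter 7: $2,723.43 − $908.00 → $1,815.43
Quarter 8: $1,815.43 − $908.00 → $907.43
Quarter 9: $907.43 − $907.43 → $0.00
Total paid: $8,222.43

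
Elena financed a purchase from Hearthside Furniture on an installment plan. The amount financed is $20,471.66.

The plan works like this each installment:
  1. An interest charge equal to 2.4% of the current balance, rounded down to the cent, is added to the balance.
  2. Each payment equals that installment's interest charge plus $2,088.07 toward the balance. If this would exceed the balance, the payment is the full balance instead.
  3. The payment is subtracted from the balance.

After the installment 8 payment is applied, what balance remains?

Installment 1: $20,471.66 +$491.31 interest = $20,962.97; pay $2,579.38 → $18,383.59
Installment 2: $18,383.59 +$441.20 interest = $18,824.79; pay $2,529.27 → $16,295.52
Installment 3: $16,295.52 +$391.09 interest = $16,686.61; pay $2,479.16 → $14,207.45
Installment 4: $14,207.45 +$340.97 interest = $14,548.42; pay $2,429.04 → $12,119.38
Installment 5: $12,119.38 +$290.86 interest = $12,410.24; pay $2,378.93 → $10,031.31
Installment 6: $10,031.31 +$240.75 interest = $10,272.06; pay $2,328.82 → $7,943.24
Installment 7: $7,943.24 +$190.63 interest = $8,133.87; pay $2,278.70 → $5,855.17
Installment 8: $5,855.17 +$140.52 interest = $5,995.69; pay $2,228.59 → $3,767.10

$3,767.10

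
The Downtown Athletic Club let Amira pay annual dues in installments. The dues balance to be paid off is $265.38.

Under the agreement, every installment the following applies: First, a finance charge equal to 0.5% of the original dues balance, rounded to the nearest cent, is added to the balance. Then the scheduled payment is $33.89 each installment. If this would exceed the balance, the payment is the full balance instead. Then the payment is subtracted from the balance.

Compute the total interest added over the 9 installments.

Installment 1: opening $265.38; interest $1.33 → $266.71; payment $33.89; balance $232.82
Installment 2: opening $232.82; interest $1.33 → $234.15; payment $33.89; balance $200.26
Installment 3: opening $200.26; interest $1.33 → $201.59; payment $33.89; balance $167.70
Installment 4: opening $167.70; interest $1.33 → $169.03; payment $33.89; balance $135.14
Installment 5: opening $135.14; interest $1.33 → $136.47; payment $33.89; balance $102.58
Installment 6: opening $102.58; interest $1.33 → $103.91; payment $33.89; balance $70.02
Installment 7: opening $70.02; interest $1.33 → $71.35; payment $33.89; balance $37.46
Installment 8: opening $37.46; interest $1.33 → $38.79; payment $33.89; balance $4.90
Installment 9: opening $4.90; interest $1.33 → $6.23; payment $6.23; balance $0.00
Total interest: $1.33 + $1.33 + $1.33 + $1.33 + $1.33 + $1.33 + $1.33 + $1.33 + $1.33 = $11.97

$11.97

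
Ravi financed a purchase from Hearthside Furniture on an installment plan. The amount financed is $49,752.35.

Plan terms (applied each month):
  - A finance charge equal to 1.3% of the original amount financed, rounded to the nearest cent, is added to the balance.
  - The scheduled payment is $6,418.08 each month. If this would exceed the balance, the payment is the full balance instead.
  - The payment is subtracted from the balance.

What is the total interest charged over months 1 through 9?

Month 1: $49,752.35 +$646.78 interest = $50,399.13; pay $6,418.08 → $43,981.05
Month 2: $43,981.05 +$646.78 interest = $44,627.83; pay $6,418.08 → $38,209.75
Month 3: $38,209.75 +$646.78 interest = $38,856.53; pay $6,418.08 → $32,438.45
Month 4: $32,438.45 +$646.78 interest = $33,085.23; pay $6,418.08 → $26,667.15
Month 5: $26,667.15 +$646.78 interest = $27,313.93; pay $6,418.08 → $20,895.85
Month 6: $20,895.85 +$646.78 interest = $21,542.63; pay $6,418.08 → $15,124.55
Month 7: $15,124.55 +$646.78 interest = $15,771.33; pay $6,418.08 → $9,353.25
Month 8: $9,353.25 +$646.78 interest = $10,000.03; pay $6,418.08 → $3,581.95
Month 9: $3,581.95 +$646.78 interest = $4,228.73; pay $4,228.73 → $0.00
Total interest: $646.78 + $646.78 + $646.78 + $646.78 + $646.78 + $646.78 + $646.78 + $646.78 + $646.78 = $5,821.02

$5,821.02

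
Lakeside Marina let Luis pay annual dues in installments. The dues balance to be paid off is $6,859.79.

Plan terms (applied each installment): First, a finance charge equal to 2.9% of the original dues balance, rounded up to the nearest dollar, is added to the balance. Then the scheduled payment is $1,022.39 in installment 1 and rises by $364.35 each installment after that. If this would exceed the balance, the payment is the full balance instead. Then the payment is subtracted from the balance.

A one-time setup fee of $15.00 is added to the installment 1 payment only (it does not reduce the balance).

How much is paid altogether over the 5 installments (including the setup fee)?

Installment 1: opening $6,859.79; interest $199.00 → $7,058.79; payment $1,022.39 (+ $15.00 fee); balance $6,036.40
Installment 2: opening $6,036.40; interest $199.00 → $6,235.40; payment $1,386.74; balance $4,848.66
Installment 3: opening $4,848.66; interest $199.00 → $5,047.66; payment $1,751.09; balance $3,296.57
Installment 4: opening $3,296.57; interest $199.00 → $3,495.57; payment $2,115.44; balance $1,380.13
Installment 5: opening $1,380.13; interest $199.00 → $1,579.13; payment $1,579.13; balance $0.00
Total paid: $7,869.79

$7,869.79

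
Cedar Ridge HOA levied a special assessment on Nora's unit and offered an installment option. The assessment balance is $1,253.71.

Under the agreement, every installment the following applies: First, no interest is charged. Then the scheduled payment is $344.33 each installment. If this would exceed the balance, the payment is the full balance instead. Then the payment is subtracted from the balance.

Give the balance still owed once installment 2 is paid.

$565.05

Installment 1: $1,253.71 − $344.33 → $909.38
Installment 2: $909.38 − $344.33 → $565.05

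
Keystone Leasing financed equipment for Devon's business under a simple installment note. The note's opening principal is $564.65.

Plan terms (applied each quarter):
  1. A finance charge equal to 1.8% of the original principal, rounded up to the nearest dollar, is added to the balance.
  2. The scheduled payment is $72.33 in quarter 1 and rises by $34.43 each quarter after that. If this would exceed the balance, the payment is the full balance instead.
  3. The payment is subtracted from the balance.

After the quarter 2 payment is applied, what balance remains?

$407.56

Quarter 1: $564.65 +$11.00 interest = $575.65; pay $72.33 → $503.32
Quarter 2: $503.32 +$11.00 interest = $514.32; pay $106.76 → $407.56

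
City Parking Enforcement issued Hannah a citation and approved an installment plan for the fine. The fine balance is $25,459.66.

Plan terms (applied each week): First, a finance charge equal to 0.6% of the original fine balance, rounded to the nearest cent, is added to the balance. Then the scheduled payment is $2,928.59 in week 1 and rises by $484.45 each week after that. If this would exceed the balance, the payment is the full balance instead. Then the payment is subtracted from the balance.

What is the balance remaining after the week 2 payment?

# | Opening | Interest | Payment | End bal
1 | $25,459.66 | $152.76 | $2,928.59 | $22,683.83
2 | $22,683.83 | $152.76 | $3,413.04 | $19,423.55

$19,423.55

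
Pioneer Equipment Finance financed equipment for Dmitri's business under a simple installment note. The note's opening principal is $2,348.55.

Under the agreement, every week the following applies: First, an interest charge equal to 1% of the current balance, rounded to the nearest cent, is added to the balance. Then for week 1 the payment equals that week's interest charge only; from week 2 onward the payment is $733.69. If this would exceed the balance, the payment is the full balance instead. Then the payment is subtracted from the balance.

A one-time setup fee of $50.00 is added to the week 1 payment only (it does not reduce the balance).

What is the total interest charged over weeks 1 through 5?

# | Opening | Interest | Payment | Fee | End bal
1 | $2,348.55 | $23.49 | $23.49 | $50.00 | $2,348.55
2 | $2,348.55 | $23.49 | $733.69 | — | $1,638.35
3 | $1,638.35 | $16.38 | $733.69 | — | $921.04
4 | $921.04 | $9.21 | $733.69 | — | $196.56
5 | $196.56 | $1.97 | $198.53 | — | $0.00
Total interest: $23.49 + $23.49 + $16.38 + $9.21 + $1.97 = $74.54

$74.54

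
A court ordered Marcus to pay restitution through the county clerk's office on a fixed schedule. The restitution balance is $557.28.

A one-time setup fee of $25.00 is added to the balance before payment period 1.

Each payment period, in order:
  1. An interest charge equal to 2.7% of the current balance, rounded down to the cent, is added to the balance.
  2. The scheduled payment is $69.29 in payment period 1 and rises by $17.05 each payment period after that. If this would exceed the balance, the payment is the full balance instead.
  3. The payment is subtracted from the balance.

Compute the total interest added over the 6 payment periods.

$62.41

# | Opening | Interest | Payment | End bal
1 | $582.28 | $15.72 | $69.29 | $528.71
2 | $528.71 | $14.27 | $86.34 | $456.64
3 | $456.64 | $12.32 | $103.39 | $365.57
4 | $365.57 | $9.87 | $120.44 | $255.00
5 | $255.00 | $6.88 | $137.49 | $124.39
6 | $124.39 | $3.35 | $127.74 | $0.00
Total interest: $15.72 + $14.27 + $12.32 + $9.87 + $6.88 + $3.35 = $62.41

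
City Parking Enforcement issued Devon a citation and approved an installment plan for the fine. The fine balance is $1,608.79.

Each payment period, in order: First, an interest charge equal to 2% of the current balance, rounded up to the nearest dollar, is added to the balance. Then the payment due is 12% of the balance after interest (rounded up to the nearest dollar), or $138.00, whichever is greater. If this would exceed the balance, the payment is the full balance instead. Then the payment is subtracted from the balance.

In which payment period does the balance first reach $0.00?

Payment period 1: $1,608.79 +$33.00 interest = $1,641.79; pay $198.00 → $1,443.79
Payment period 2: $1,443.79 +$29.00 interest = $1,472.79; pay $177.00 → $1,295.79
Payment period 3: $1,295.79 +$26.00 interest = $1,321.79; pay $159.00 → $1,162.79
Payment period 4: $1,162.79 +$24.00 interest = $1,186.79; pay $143.00 → $1,043.79
Payment period 5: $1,043.79 +$21.00 interest = $1,064.79; pay $138.00 → $926.79
Payment period 6: $926.79 +$19.00 interest = $945.79; pay $138.00 → $807.79
Payment period 7: $807.79 +$17.00 interest = $824.79; pay $138.00 → $686.79
Payment period 8: $686.79 +$14.00 interest = $700.79; pay $138.00 → $562.79
Payment period 9: $562.79 +$12.00 interest = $574.79; pay $138.00 → $436.79
Payment period 10: $436.79 +$9.00 interest = $445.79; pay $138.00 → $307.79
Payment period 11: $307.79 +$7.00 interest = $314.79; pay $138.00 → $176.79
Payment period 12: $176.79 +$4.00 interest = $180.79; pay $138.00 → $42.79
Payment period 13: $42.79 +$1.00 interest = $43.79; pay $43.79 → $0.00
Balance reaches $0.00 in payment period 13.

13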